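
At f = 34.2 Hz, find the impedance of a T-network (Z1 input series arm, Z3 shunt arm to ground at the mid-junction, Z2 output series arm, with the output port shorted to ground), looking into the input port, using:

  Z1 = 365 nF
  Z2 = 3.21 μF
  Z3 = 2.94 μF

Step 1 — Angular frequency: ω = 2π·f = 2π·34.2 = 214.9 rad/s.
Step 2 — Component impedances:
  Z1: Z = 1/(jωC) = -j/(ω·C) = 0 - j1.275e+04 Ω
  Z2: Z = 1/(jωC) = -j/(ω·C) = 0 - j1450 Ω
  Z3: Z = 1/(jωC) = -j/(ω·C) = 0 - j1583 Ω
Step 3 — With the output port shorted to ground, the output series arm Z2 runs from the junction to ground; the shunt arm Z3 also runs from the junction to ground. They appear in parallel: Z3 || Z2 = 0 - j756.7 Ω.
Step 4 — Series with input arm Z1: Z_in = Z1 + (Z3 || Z2) = 0 - j1.351e+04 Ω = 1.351e+04∠-90.0° Ω.

Z = 0 - j1.351e+04 Ω = 1.351e+04∠-90.0° Ω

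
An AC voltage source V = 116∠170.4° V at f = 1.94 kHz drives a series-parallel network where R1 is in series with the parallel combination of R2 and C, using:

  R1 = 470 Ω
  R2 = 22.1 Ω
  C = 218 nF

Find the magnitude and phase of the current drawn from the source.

Step 1 — Angular frequency: ω = 2π·f = 2π·1940 = 1.219e+04 rad/s.
Step 2 — Component impedances:
  R1: Z = R = 470 Ω
  R2: Z = R = 22.1 Ω
  C: Z = 1/(jωC) = -j/(ω·C) = 0 - j376.3 Ω
Step 3 — Parallel branch: R2 || C = 1/(1/R2 + 1/C) = 22.02 - j1.293 Ω.
Step 4 — Series with R1: Z_total = R1 + (R2 || C) = 492 - j1.293 Ω = 492∠-0.2° Ω.
Step 5 — Source phasor: V = 116∠170.4° V = -114.4 + j19.35 V.
Step 6 — Ohm's law: I = V / Z_total = (-114.4 + j19.35) / (492 - j1.293) = -0.2326 + j0.03871 A.
Step 7 — Convert to polar: |I| = 0.2358 A, ∠I = 170.6°.

I = 0.2358∠170.6° A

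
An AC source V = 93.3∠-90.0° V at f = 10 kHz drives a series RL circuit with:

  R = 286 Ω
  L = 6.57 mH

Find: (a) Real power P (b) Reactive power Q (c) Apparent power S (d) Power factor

Step 1 — Angular frequency: ω = 2π·f = 2π·1e+04 = 6.283e+04 rad/s.
Step 2 — Component impedances:
  R: Z = R = 286 Ω
  L: Z = jωL = j·6.283e+04·0.00657 = 0 + j412.8 Ω
Step 3 — Series combination: Z_total = R + L = 286 + j412.8 Ω = 502.2∠55.3° Ω.
Step 4 — Source phasor: V = 93.3∠-90.0° V = 0 - j93.3 V.
Step 5 — Current: I = V / Z = -0.1527 - j0.1058 A = 0.1858∠-145.3° A.
Step 6 — Complex power: S = V·I* = 9.871 + j14.25 VA.
Step 7 — Real power: P = Re(S) = 9.871 W.
Step 8 — Reactive power: Q = Im(S) = 14.25 VAR.
Step 9 — Apparent power: |S| = 17.33 VA.
Step 10 — Power factor: PF = P/|S| = 0.5695 (lagging).

(a) P = 9.871 W  (b) Q = 14.25 VAR  (c) S = 17.33 VA  (d) PF = 0.5695 (lagging)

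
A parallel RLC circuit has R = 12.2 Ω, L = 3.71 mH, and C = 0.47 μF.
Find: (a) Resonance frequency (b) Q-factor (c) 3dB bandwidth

Step 1 — Resonance: ω₀ = 1/√(LC) = 1/√(0.00371·4.7e-07) = 2.395e+04 rad/s.
Step 2 — f₀ = ω₀/(2π) = 3811 Hz.
Step 3 — Parallel Q: Q = R/(ω₀L) = 12.2/(2.395e+04·0.00371) = 0.1373.
Step 4 — Bandwidth: Δω = ω₀/Q = 1.744e+05 rad/s; BW = Δω/(2π) = 2.776e+04 Hz.

(a) f₀ = 3811 Hz  (b) Q = 0.1373  (c) BW = 2.776e+04 Hz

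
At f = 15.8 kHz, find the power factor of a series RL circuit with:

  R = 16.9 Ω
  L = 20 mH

Step 1 — Angular frequency: ω = 2π·f = 2π·1.58e+04 = 9.927e+04 rad/s.
Step 2 — Component impedances:
  R: Z = R = 16.9 Ω
  L: Z = jωL = j·9.927e+04·0.02 = 0 + j1985 Ω
Step 3 — Series combination: Z_total = R + L = 16.9 + j1985 Ω = 1986∠89.5° Ω.
Step 4 — Power factor: PF = cos(φ) = Re(Z)/|Z| = 16.9/1985.6 = 0.008511.
Step 5 — Type: Im(Z) = 1985 ⇒ lagging (phase φ = 89.5°).

PF = 0.008511 (lagging, φ = 89.5°)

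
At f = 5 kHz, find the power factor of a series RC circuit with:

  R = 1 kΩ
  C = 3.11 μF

Step 1 — Angular frequency: ω = 2π·f = 2π·5000 = 3.142e+04 rad/s.
Step 2 — Component impedances:
  R: Z = R = 1000 Ω
  C: Z = 1/(jωC) = -j/(ω·C) = 0 - j10.24 Ω
Step 3 — Series combination: Z_total = R + C = 1000 - j10.24 Ω = 1000∠-0.6° Ω.
Step 4 — Power factor: PF = cos(φ) = Re(Z)/|Z| = 1000/1000.1 = 0.9999.
Step 5 — Type: Im(Z) = -10.24 ⇒ leading (phase φ = -0.6°).

PF = 0.9999 (leading, φ = -0.6°)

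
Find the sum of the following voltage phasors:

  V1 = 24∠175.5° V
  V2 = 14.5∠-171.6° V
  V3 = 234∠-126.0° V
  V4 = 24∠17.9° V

Step 1 — Convert each phasor to rectangular form:
  V1 = 24·(cos(175.5°) + j·sin(175.5°)) = -23.93 + j1.883 V
  V2 = 14.5·(cos(-171.6°) + j·sin(-171.6°)) = -14.34 - j2.118 V
  V3 = 234·(cos(-126.0°) + j·sin(-126.0°)) = -137.5 - j189.3 V
  V4 = 24·(cos(17.9°) + j·sin(17.9°)) = 22.84 + j7.377 V
Step 2 — Sum components: V_total = -153 - j182.2 V.
Step 3 — Convert to polar: |V_total| = 237.9 V, ∠V_total = -130.0°.

V_total = 237.9∠-130.0° V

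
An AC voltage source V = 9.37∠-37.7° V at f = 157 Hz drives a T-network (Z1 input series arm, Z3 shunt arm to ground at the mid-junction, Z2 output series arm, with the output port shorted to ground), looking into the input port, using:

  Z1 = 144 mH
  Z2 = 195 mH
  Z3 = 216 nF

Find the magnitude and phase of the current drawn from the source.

Step 1 — Angular frequency: ω = 2π·f = 2π·157 = 986.5 rad/s.
Step 2 — Component impedances:
  Z1: Z = jωL = j·986.5·0.144 = 0 + j142.1 Ω
  Z2: Z = jωL = j·986.5·0.195 = 0 + j192.4 Ω
  Z3: Z = 1/(jωC) = -j/(ω·C) = 0 - j4693 Ω
Step 3 — With the output port shorted to ground, the output series arm Z2 runs from the junction to ground; the shunt arm Z3 also runs from the junction to ground. They appear in parallel: Z3 || Z2 = 0 + j200.6 Ω.
Step 4 — Series with input arm Z1: Z_in = Z1 + (Z3 || Z2) = 0 + j342.6 Ω = 342.6∠90.0° Ω.
Step 5 — Source phasor: V = 9.37∠-37.7° V = 7.414 - j5.73 V.
Step 6 — Ohm's law: I = V / Z_total = (7.414 - j5.73) / (0 + j342.6) = -0.01672 - j0.02164 A.
Step 7 — Convert to polar: |I| = 0.02735 A, ∠I = -127.7°.

I = 0.02735∠-127.7° A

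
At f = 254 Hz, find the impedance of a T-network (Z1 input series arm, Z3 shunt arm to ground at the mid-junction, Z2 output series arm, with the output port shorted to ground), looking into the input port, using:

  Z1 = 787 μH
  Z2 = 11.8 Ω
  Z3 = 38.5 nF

Step 1 — Angular frequency: ω = 2π·f = 2π·254 = 1596 rad/s.
Step 2 — Component impedances:
  Z1: Z = jωL = j·1596·0.000787 = 0 + j1.256 Ω
  Z2: Z = R = 11.8 Ω
  Z3: Z = 1/(jωC) = -j/(ω·C) = 0 - j1.628e+04 Ω
Step 3 — With the output port shorted to ground, the output series arm Z2 runs from the junction to ground; the shunt arm Z3 also runs from the junction to ground. They appear in parallel: Z3 || Z2 = 11.8 - j0.008555 Ω.
Step 4 — Series with input arm Z1: Z_in = Z1 + (Z3 || Z2) = 11.8 + j1.247 Ω = 11.87∠6.0° Ω.

Z = 11.8 + j1.247 Ω = 11.87∠6.0° Ω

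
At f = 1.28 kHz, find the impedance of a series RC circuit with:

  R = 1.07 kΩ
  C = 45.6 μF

Step 1 — Angular frequency: ω = 2π·f = 2π·1280 = 8042 rad/s.
Step 2 — Component impedances:
  R: Z = R = 1070 Ω
  C: Z = 1/(jωC) = -j/(ω·C) = 0 - j2.727 Ω
Step 3 — Series combination: Z_total = R + C = 1070 - j2.727 Ω = 1070∠-0.1° Ω.

Z = 1070 - j2.727 Ω = 1070∠-0.1° Ω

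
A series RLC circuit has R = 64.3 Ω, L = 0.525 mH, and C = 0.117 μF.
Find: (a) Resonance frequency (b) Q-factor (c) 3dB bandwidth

Step 1 — Resonance condition Im(Z)=0 gives ω₀ = 1/√(LC).
Step 2 — ω₀ = 1/√(0.000525·1.17e-07) = 1.276e+05 rad/s.
Step 3 — f₀ = ω₀/(2π) = 2.031e+04 Hz.
Step 4 — Series Q: Q = ω₀L/R = 1.276e+05·0.000525/64.3 = 1.042.
Step 5 — 3dB bandwidth: Δω = ω₀/Q = 1.225e+05 rad/s; BW = Δω/(2π) = 1.949e+04 Hz.

(a) f₀ = 2.031e+04 Hz  (b) Q = 1.042  (c) BW = 1.949e+04 Hz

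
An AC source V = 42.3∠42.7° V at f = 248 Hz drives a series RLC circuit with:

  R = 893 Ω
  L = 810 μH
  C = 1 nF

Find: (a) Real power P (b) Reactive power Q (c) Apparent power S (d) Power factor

Step 1 — Angular frequency: ω = 2π·f = 2π·248 = 1558 rad/s.
Step 2 — Component impedances:
  R: Z = R = 893 Ω
  L: Z = jωL = j·1558·0.00081 = 0 + j1.262 Ω
  C: Z = 1/(jωC) = -j/(ω·C) = 0 - j6.418e+05 Ω
Step 3 — Series combination: Z_total = R + L + C = 893 - j6.418e+05 Ω = 6.418e+05∠-89.9° Ω.
Step 4 — Source phasor: V = 42.3∠42.7° V = 31.09 + j28.69 V.
Step 5 — Current: I = V / Z = -4.463e-05 + j4.85e-05 A = 6.591e-05∠132.6° A.
Step 6 — Complex power: S = V·I* = 3.88e-06 - j0.002788 VA.
Step 7 — Real power: P = Re(S) = 3.88e-06 W.
Step 8 — Reactive power: Q = Im(S) = -0.002788 VAR.
Step 9 — Apparent power: |S| = 0.002788 VA.
Step 10 — Power factor: PF = P/|S| = 0.001392 (leading).

(a) P = 3.88e-06 W  (b) Q = -0.002788 VAR  (c) S = 0.002788 VA  (d) PF = 0.001392 (leading)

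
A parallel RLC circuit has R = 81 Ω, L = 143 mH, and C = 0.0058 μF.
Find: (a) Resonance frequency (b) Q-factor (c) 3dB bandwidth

Step 1 — Resonance: ω₀ = 1/√(LC) = 1/√(0.143·5.8e-09) = 3.472e+04 rad/s.
Step 2 — f₀ = ω₀/(2π) = 5526 Hz.
Step 3 — Parallel Q: Q = R/(ω₀L) = 81/(3.472e+04·0.143) = 0.01631.
Step 4 — Bandwidth: Δω = ω₀/Q = 2.129e+06 rad/s; BW = Δω/(2π) = 3.388e+05 Hz.

(a) f₀ = 5526 Hz  (b) Q = 0.01631  (c) BW = 3.388e+05 Hz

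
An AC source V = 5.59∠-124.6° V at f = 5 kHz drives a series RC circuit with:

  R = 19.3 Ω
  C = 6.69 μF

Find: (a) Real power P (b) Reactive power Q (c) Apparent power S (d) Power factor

Step 1 — Angular frequency: ω = 2π·f = 2π·5000 = 3.142e+04 rad/s.
Step 2 — Component impedances:
  R: Z = R = 19.3 Ω
  C: Z = 1/(jωC) = -j/(ω·C) = 0 - j4.758 Ω
Step 3 — Series combination: Z_total = R + C = 19.3 - j4.758 Ω = 19.88∠-13.8° Ω.
Step 4 — Source phasor: V = 5.59∠-124.6° V = -3.174 - j4.601 V.
Step 5 — Current: I = V / Z = -0.09964 - j0.263 A = 0.2812∠-110.8° A.
Step 6 — Complex power: S = V·I* = 1.526 - j0.3763 VA.
Step 7 — Real power: P = Re(S) = 1.526 W.
Step 8 — Reactive power: Q = Im(S) = -0.3763 VAR.
Step 9 — Apparent power: |S| = 1.572 VA.
Step 10 — Power factor: PF = P/|S| = 0.9709 (leading).

(a) P = 1.526 W  (b) Q = -0.3763 VAR  (c) S = 1.572 VA  (d) PF = 0.9709 (leading)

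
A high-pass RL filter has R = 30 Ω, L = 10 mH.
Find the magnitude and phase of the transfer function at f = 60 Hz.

Step 1 — Angular frequency: ω = 2π·60 = 377 rad/s.
Step 2 — Transfer function: H(jω) = jωL/(R + jωL).
Step 3 — Numerator jωL = j·3.77; denominator R + jωL = 30 + j3.77.
Step 4 — H = 0.01555 + j0.1237.
Step 5 — Magnitude: |H| = 0.1247 (-18.1 dB); phase: φ = 82.8°.

|H| = 0.1247 (-18.1 dB), φ = 82.8°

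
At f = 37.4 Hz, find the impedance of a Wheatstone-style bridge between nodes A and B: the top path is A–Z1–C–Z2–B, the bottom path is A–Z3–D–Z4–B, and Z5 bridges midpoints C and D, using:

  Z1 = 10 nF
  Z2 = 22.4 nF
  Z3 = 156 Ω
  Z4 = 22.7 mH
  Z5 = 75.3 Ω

Step 1 — Angular frequency: ω = 2π·f = 2π·37.4 = 235 rad/s.
Step 2 — Component impedances:
  Z1: Z = 1/(jωC) = -j/(ω·C) = 0 - j4.255e+05 Ω
  Z2: Z = 1/(jωC) = -j/(ω·C) = 0 - j1.9e+05 Ω
  Z3: Z = R = 156 Ω
  Z4: Z = jωL = j·235·0.0227 = 0 + j5.334 Ω
  Z5: Z = R = 75.3 Ω
Step 3 — Bridge requires nodal analysis (the Z5 bridge couples midpoints C and D, so the two paths cannot be reduced to a simple series/parallel combination). Setting node B to ground and injecting 1 A at node A, the 3-node admittance system at A, C, D solves to V_A = Z_AB = 156 + j5.277 Ω = 156.1∠1.9° Ω.

Z = 156 + j5.277 Ω = 156.1∠1.9° Ω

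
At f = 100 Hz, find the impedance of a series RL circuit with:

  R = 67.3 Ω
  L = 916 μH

Step 1 — Angular frequency: ω = 2π·f = 2π·100 = 628.3 rad/s.
Step 2 — Component impedances:
  R: Z = R = 67.3 Ω
  L: Z = jωL = j·628.3·0.000916 = 0 + j0.5755 Ω
Step 3 — Series combination: Z_total = R + L = 67.3 + j0.5755 Ω = 67.3∠0.5° Ω.

Z = 67.3 + j0.5755 Ω = 67.3∠0.5° Ω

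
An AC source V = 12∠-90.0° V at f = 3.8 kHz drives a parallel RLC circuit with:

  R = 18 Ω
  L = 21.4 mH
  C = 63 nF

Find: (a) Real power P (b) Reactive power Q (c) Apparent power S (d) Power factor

Step 1 — Angular frequency: ω = 2π·f = 2π·3800 = 2.388e+04 rad/s.
Step 2 — Component impedances:
  R: Z = R = 18 Ω
  L: Z = jωL = j·2.388e+04·0.0214 = 0 + j510.9 Ω
  C: Z = 1/(jωC) = -j/(ω·C) = 0 - j664.8 Ω
Step 3 — Parallel combination: 1/Z_total = 1/R + 1/L + 1/C; Z_total = 18 + j0.1467 Ω = 18∠0.5° Ω.
Step 4 — Source phasor: V = 12∠-90.0° V = 0 - j12 V.
Step 5 — Current: I = V / Z = -0.005435 - j0.6667 A = 0.6667∠-90.5° A.
Step 6 — Complex power: S = V·I* = 8 + j0.06522 VA.
Step 7 — Real power: P = Re(S) = 8 W.
Step 8 — Reactive power: Q = Im(S) = 0.06522 VAR.
Step 9 — Apparent power: |S| = 8 VA.
Step 10 — Power factor: PF = P/|S| = 1 (lagging).

(a) P = 8 W  (b) Q = 0.06522 VAR  (c) S = 8 VA  (d) PF = 1 (lagging)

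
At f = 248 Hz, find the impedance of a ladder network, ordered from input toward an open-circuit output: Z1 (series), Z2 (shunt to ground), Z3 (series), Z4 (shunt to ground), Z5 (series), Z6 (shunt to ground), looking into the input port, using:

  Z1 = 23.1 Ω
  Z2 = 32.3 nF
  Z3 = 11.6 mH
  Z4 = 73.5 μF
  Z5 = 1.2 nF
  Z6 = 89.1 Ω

Step 1 — Angular frequency: ω = 2π·f = 2π·248 = 1558 rad/s.
Step 2 — Component impedances:
  Z1: Z = R = 23.1 Ω
  Z2: Z = 1/(jωC) = -j/(ω·C) = 0 - j1.987e+04 Ω
  Z3: Z = jωL = j·1558·0.0116 = 0 + j18.08 Ω
  Z4: Z = 1/(jωC) = -j/(ω·C) = 0 - j8.731 Ω
  Z5: Z = 1/(jωC) = -j/(ω·C) = 0 - j5.348e+05 Ω
  Z6: Z = R = 89.1 Ω
Step 3 — Ladder network (open output): work backward from the far end, alternating series and parallel combinations. Z_in = 23.1 + j9.349 Ω = 24.92∠22.0° Ω.

Z = 23.1 + j9.349 Ω = 24.92∠22.0° Ω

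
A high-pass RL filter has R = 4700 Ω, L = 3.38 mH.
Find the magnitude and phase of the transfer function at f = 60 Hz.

Step 1 — Angular frequency: ω = 2π·60 = 377 rad/s.
Step 2 — Transfer function: H(jω) = jωL/(R + jωL).
Step 3 — Numerator jωL = j·1.274; denominator R + jωL = 4700 + j1.274.
Step 4 — H = 7.35e-08 + j0.0002711.
Step 5 — Magnitude: |H| = 0.0002711 (-71.3 dB); phase: φ = 90.0°.

|H| = 0.0002711 (-71.3 dB), φ = 90.0°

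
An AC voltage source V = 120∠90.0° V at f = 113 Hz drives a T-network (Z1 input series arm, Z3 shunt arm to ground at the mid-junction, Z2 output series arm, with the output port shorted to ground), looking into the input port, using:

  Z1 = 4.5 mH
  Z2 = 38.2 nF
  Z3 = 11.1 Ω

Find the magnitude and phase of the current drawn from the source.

Step 1 — Angular frequency: ω = 2π·f = 2π·113 = 710 rad/s.
Step 2 — Component impedances:
  Z1: Z = jωL = j·710·0.0045 = 0 + j3.195 Ω
  Z2: Z = 1/(jωC) = -j/(ω·C) = 0 - j3.687e+04 Ω
  Z3: Z = R = 11.1 Ω
Step 3 — With the output port shorted to ground, the output series arm Z2 runs from the junction to ground; the shunt arm Z3 also runs from the junction to ground. They appear in parallel: Z3 || Z2 = 11.1 - j0.003342 Ω.
Step 4 — Series with input arm Z1: Z_in = Z1 + (Z3 || Z2) = 11.1 + j3.192 Ω = 11.55∠16.0° Ω.
Step 5 — Source phasor: V = 120∠90.0° V = 0 + j120 V.
Step 6 — Ohm's law: I = V / Z_total = (0 + j120) / (11.1 + j3.192) = 2.871 + j9.985 A.
Step 7 — Convert to polar: |I| = 10.39 A, ∠I = 74.0°.

I = 10.39∠74.0° A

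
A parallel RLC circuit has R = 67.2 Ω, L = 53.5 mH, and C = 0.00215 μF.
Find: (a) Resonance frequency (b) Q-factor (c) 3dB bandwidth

Step 1 — Resonance: ω₀ = 1/√(LC) = 1/√(0.0535·2.15e-09) = 9.324e+04 rad/s.
Step 2 — f₀ = ω₀/(2π) = 1.484e+04 Hz.
Step 3 — Parallel Q: Q = R/(ω₀L) = 67.2/(9.324e+04·0.0535) = 0.01347.
Step 4 — Bandwidth: Δω = ω₀/Q = 6.921e+06 rad/s; BW = Δω/(2π) = 1.102e+06 Hz.

(a) f₀ = 1.484e+04 Hz  (b) Q = 0.01347  (c) BW = 1.102e+06 Hz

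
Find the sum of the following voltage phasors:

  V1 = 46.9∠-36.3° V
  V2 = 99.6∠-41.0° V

Step 1 — Convert each phasor to rectangular form:
  V1 = 46.9·(cos(-36.3°) + j·sin(-36.3°)) = 37.8 - j27.77 V
  V2 = 99.6·(cos(-41.0°) + j·sin(-41.0°)) = 75.17 - j65.34 V
Step 2 — Sum components: V_total = 113 - j93.11 V.
Step 3 — Convert to polar: |V_total| = 146.4 V, ∠V_total = -39.5°.

V_total = 146.4∠-39.5° V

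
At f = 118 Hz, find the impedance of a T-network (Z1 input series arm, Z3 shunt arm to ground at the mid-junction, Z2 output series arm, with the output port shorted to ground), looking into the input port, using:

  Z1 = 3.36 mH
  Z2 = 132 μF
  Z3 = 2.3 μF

Step 1 — Angular frequency: ω = 2π·f = 2π·118 = 741.4 rad/s.
Step 2 — Component impedances:
  Z1: Z = jωL = j·741.4·0.00336 = 0 + j2.491 Ω
  Z2: Z = 1/(jωC) = -j/(ω·C) = 0 - j10.22 Ω
  Z3: Z = 1/(jωC) = -j/(ω·C) = 0 - j586.4 Ω
Step 3 — With the output port shorted to ground, the output series arm Z2 runs from the junction to ground; the shunt arm Z3 also runs from the junction to ground. They appear in parallel: Z3 || Z2 = 0 - j10.04 Ω.
Step 4 — Series with input arm Z1: Z_in = Z1 + (Z3 || Z2) = 0 - j7.552 Ω = 7.552∠-90.0° Ω.

Z = 0 - j7.552 Ω = 7.552∠-90.0° Ω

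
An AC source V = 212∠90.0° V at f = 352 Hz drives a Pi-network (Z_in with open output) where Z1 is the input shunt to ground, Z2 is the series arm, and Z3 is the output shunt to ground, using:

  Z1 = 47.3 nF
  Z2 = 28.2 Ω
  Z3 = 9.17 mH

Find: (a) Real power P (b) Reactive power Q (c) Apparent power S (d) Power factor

Step 1 — Angular frequency: ω = 2π·f = 2π·352 = 2212 rad/s.
Step 2 — Component impedances:
  Z1: Z = 1/(jωC) = -j/(ω·C) = 0 - j9559 Ω
  Z2: Z = R = 28.2 Ω
  Z3: Z = jωL = j·2212·0.00917 = 0 + j20.28 Ω
Step 3 — With open output, the series arm Z2 and the output shunt Z3 appear in series to ground: Z2 + Z3 = 28.2 + j20.28 Ω.
Step 4 — Parallel with input shunt Z1: Z_in = Z1 || (Z2 + Z3) = 28.32 + j20.24 Ω = 34.81∠35.6° Ω.
Step 5 — Source phasor: V = 212∠90.0° V = 0 + j212 V.
Step 6 — Current: I = V / Z = 3.541 + j4.955 A = 6.09∠54.4° A.
Step 7 — Complex power: S = V·I* = 1050 + j750.8 VA.
Step 8 — Real power: P = Re(S) = 1050 W.
Step 9 — Reactive power: Q = Im(S) = 750.8 VAR.
Step 10 — Apparent power: |S| = 1291 VA.
Step 11 — Power factor: PF = P/|S| = 0.8136 (lagging).

(a) P = 1050 W  (b) Q = 750.8 VAR  (c) S = 1291 VA  (d) PF = 0.8136 (lagging)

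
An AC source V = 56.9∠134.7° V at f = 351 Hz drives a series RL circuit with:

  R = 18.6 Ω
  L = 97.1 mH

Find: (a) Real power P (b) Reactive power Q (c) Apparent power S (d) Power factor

Step 1 — Angular frequency: ω = 2π·f = 2π·351 = 2205 rad/s.
Step 2 — Component impedances:
  R: Z = R = 18.6 Ω
  L: Z = jωL = j·2205·0.0971 = 0 + j214.1 Ω
Step 3 — Series combination: Z_total = R + L = 18.6 + j214.1 Ω = 215∠85.0° Ω.
Step 4 — Source phasor: V = 56.9∠134.7° V = -40.02 + j40.44 V.
Step 5 — Current: I = V / Z = 0.1713 + j0.2018 A = 0.2647∠49.7° A.
Step 6 — Complex power: S = V·I* = 1.303 + j15.01 VA.
Step 7 — Real power: P = Re(S) = 1.303 W.
Step 8 — Reactive power: Q = Im(S) = 15.01 VAR.
Step 9 — Apparent power: |S| = 15.06 VA.
Step 10 — Power factor: PF = P/|S| = 0.08653 (lagging).

(a) P = 1.303 W  (b) Q = 15.01 VAR  (c) S = 15.06 VA  (d) PF = 0.08653 (lagging)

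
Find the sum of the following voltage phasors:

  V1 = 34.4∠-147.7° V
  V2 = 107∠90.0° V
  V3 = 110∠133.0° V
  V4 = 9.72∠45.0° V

Step 1 — Convert each phasor to rectangular form:
  V1 = 34.4·(cos(-147.7°) + j·sin(-147.7°)) = -29.08 - j18.38 V
  V2 = 107·(cos(90.0°) + j·sin(90.0°)) = 0 + j107 V
  V3 = 110·(cos(133.0°) + j·sin(133.0°)) = -75.02 + j80.45 V
  V4 = 9.72·(cos(45.0°) + j·sin(45.0°)) = 6.873 + j6.873 V
Step 2 — Sum components: V_total = -97.22 + j175.9 V.
Step 3 — Convert to polar: |V_total| = 201 V, ∠V_total = 118.9°.

V_total = 201∠118.9° V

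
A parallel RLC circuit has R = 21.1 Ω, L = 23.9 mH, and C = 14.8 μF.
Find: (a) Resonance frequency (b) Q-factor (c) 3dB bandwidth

Step 1 — Resonance: ω₀ = 1/√(LC) = 1/√(0.0239·1.48e-05) = 1681 rad/s.
Step 2 — f₀ = ω₀/(2π) = 267.6 Hz.
Step 3 — Parallel Q: Q = R/(ω₀L) = 21.1/(1681·0.0239) = 0.5251.
Step 4 — Bandwidth: Δω = ω₀/Q = 3202 rad/s; BW = Δω/(2π) = 509.7 Hz.

(a) f₀ = 267.6 Hz  (b) Q = 0.5251  (c) BW = 509.7 Hz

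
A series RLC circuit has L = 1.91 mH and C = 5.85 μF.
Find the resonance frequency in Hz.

Step 1 — Resonance condition Im(Z)=0 gives ω₀ = 1/√(LC).
Step 2 — ω₀ = 1/√(0.00191·5.85e-06) = 9460 rad/s.
Step 3 — f₀ = ω₀/(2π) = 1506 Hz.

f₀ = 1506 Hz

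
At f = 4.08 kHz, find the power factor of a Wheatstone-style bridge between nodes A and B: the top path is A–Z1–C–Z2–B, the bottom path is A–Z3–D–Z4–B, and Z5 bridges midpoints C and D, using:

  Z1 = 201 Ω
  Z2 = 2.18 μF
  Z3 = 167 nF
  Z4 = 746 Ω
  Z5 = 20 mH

Step 1 — Angular frequency: ω = 2π·f = 2π·4080 = 2.564e+04 rad/s.
Step 2 — Component impedances:
  Z1: Z = R = 201 Ω
  Z2: Z = 1/(jωC) = -j/(ω·C) = 0 - j17.89 Ω
  Z3: Z = 1/(jωC) = -j/(ω·C) = 0 - j233.6 Ω
  Z4: Z = R = 746 Ω
  Z5: Z = jωL = j·2.564e+04·0.02 = 0 + j512.7 Ω
Step 3 — Bridge requires nodal analysis (the Z5 bridge couples midpoints C and D, so the two paths cannot be reduced to a simple series/parallel combination). Setting node B to ground and injecting 1 A at node A, the 3-node admittance system at A, C, D solves to V_A = Z_AB = 110.5 + j11.03 Ω = 111∠5.7° Ω.
Step 4 — Power factor: PF = cos(φ) = Re(Z)/|Z| = 110.4922/111.0416 = 0.9951.
Step 5 — Type: Im(Z) = 11.03 ⇒ lagging (phase φ = 5.7°).

PF = 0.9951 (lagging, φ = 5.7°)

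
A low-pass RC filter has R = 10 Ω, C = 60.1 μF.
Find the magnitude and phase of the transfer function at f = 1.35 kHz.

Step 1 — Angular frequency: ω = 2π·1350 = 8482 rad/s.
Step 2 — Transfer function: H(jω) = 1/(1 + jωRC).
Step 3 — Denominator: 1 + jωRC = 1 + j·8482·10·6.01e-05 = 1 + j5.098.
Step 4 — H = 0.03705 - j0.1889.
Step 5 — Magnitude: |H| = 0.1925 (-14.3 dB); phase: φ = -78.9°.

|H| = 0.1925 (-14.3 dB), φ = -78.9°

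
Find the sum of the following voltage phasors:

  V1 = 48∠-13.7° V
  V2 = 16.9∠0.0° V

Step 1 — Convert each phasor to rectangular form:
  V1 = 48·(cos(-13.7°) + j·sin(-13.7°)) = 46.63 - j11.37 V
  V2 = 16.9·(cos(0.0°) + j·sin(0.0°)) = 16.9 V
Step 2 — Sum components: V_total = 63.53 - j11.37 V.
Step 3 — Convert to polar: |V_total| = 64.54 V, ∠V_total = -10.1°.

V_total = 64.54∠-10.1° V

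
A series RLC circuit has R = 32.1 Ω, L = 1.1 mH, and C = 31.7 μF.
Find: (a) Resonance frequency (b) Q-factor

Step 1 — Resonance condition Im(Z)=0 gives ω₀ = 1/√(LC).
Step 2 — ω₀ = 1/√(0.0011·3.17e-05) = 5355 rad/s.
Step 3 — f₀ = ω₀/(2π) = 852.3 Hz.
Step 4 — Series Q: Q = ω₀L/R = 5355·0.0011/32.1 = 0.1835.

(a) f₀ = 852.3 Hz  (b) Q = 0.1835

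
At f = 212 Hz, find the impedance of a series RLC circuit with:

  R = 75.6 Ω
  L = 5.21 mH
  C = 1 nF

Step 1 — Angular frequency: ω = 2π·f = 2π·212 = 1332 rad/s.
Step 2 — Component impedances:
  R: Z = R = 75.6 Ω
  L: Z = jωL = j·1332·0.00521 = 0 + j6.94 Ω
  C: Z = 1/(jωC) = -j/(ω·C) = 0 - j7.507e+05 Ω
Step 3 — Series combination: Z_total = R + L + C = 75.6 - j7.507e+05 Ω = 7.507e+05∠-90.0° Ω.

Z = 75.6 - j7.507e+05 Ω = 7.507e+05∠-90.0° Ω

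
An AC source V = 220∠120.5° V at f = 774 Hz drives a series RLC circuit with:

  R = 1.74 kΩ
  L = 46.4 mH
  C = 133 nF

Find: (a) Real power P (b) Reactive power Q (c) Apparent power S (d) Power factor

Step 1 — Angular frequency: ω = 2π·f = 2π·774 = 4863 rad/s.
Step 2 — Component impedances:
  R: Z = R = 1740 Ω
  L: Z = jωL = j·4863·0.0464 = 0 + j225.7 Ω
  C: Z = 1/(jωC) = -j/(ω·C) = 0 - j1546 Ω
Step 3 — Series combination: Z_total = R + L + C = 1740 - j1320 Ω = 2184∠-37.2° Ω.
Step 4 — Source phasor: V = 220∠120.5° V = -111.7 + j189.6 V.
Step 5 — Current: I = V / Z = -0.09318 + j0.03823 A = 0.1007∠157.7° A.
Step 6 — Complex power: S = V·I* = 17.65 - j13.39 VA.
Step 7 — Real power: P = Re(S) = 17.65 W.
Step 8 — Reactive power: Q = Im(S) = -13.39 VAR.
Step 9 — Apparent power: |S| = 22.16 VA.
Step 10 — Power factor: PF = P/|S| = 0.7966 (leading).

(a) P = 17.65 W  (b) Q = -13.39 VAR  (c) S = 22.16 VA  (d) PF = 0.7966 (leading)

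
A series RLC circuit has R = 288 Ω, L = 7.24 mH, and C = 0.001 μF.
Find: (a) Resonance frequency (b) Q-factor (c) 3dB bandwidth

Step 1 — Resonance: ω₀ = 1/√(LC) = 1/√(0.00724·1e-09) = 3.716e+05 rad/s.
Step 2 — f₀ = ω₀/(2π) = 5.915e+04 Hz.
Step 3 — Series Q: Q = ω₀L/R = 3.716e+05·0.00724/288 = 9.343.
Step 4 — Bandwidth: Δω = ω₀/Q = 3.978e+04 rad/s; BW = Δω/(2π) = 6331 Hz.

(a) f₀ = 5.915e+04 Hz  (b) Q = 9.343  (c) BW = 6331 Hz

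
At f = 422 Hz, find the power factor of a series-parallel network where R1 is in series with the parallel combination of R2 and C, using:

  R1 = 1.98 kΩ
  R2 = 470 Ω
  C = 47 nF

Step 1 — Angular frequency: ω = 2π·f = 2π·422 = 2652 rad/s.
Step 2 — Component impedances:
  R1: Z = R = 1980 Ω
  R2: Z = R = 470 Ω
  C: Z = 1/(jωC) = -j/(ω·C) = 0 - j8024 Ω
Step 3 — Parallel branch: R2 || C = 1/(1/R2 + 1/C) = 468.4 - j27.43 Ω.
Step 4 — Series with R1: Z_total = R1 + (R2 || C) = 2448 - j27.43 Ω = 2449∠-0.6° Ω.
Step 5 — Power factor: PF = cos(φ) = Re(Z)/|Z| = 2448.39/2448.55 = 0.9999.
Step 6 — Type: Im(Z) = -27.43 ⇒ leading (phase φ = -0.6°).

PF = 0.9999 (leading, φ = -0.6°)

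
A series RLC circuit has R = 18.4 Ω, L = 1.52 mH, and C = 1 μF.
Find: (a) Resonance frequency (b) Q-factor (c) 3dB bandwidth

Step 1 — Resonance: ω₀ = 1/√(LC) = 1/√(0.00152·1e-06) = 2.565e+04 rad/s.
Step 2 — f₀ = ω₀/(2π) = 4082 Hz.
Step 3 — Series Q: Q = ω₀L/R = 2.565e+04·0.00152/18.4 = 2.119.
Step 4 — Bandwidth: Δω = ω₀/Q = 1.211e+04 rad/s; BW = Δω/(2π) = 1927 Hz.

(a) f₀ = 4082 Hz  (b) Q = 2.119  (c) BW = 1927 Hz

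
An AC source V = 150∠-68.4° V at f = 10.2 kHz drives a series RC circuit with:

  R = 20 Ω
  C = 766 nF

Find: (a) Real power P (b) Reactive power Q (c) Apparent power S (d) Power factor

Step 1 — Angular frequency: ω = 2π·f = 2π·1.02e+04 = 6.409e+04 rad/s.
Step 2 — Component impedances:
  R: Z = R = 20 Ω
  C: Z = 1/(jωC) = -j/(ω·C) = 0 - j20.37 Ω
Step 3 — Series combination: Z_total = R + C = 20 - j20.37 Ω = 28.55∠-45.5° Ω.
Step 4 — Source phasor: V = 150∠-68.4° V = 55.22 - j139.5 V.
Step 5 — Current: I = V / Z = 4.841 - j2.043 A = 5.254∠-22.9° A.
Step 6 — Complex power: S = V·I* = 552.2 - j562.4 VA.
Step 7 — Real power: P = Re(S) = 552.2 W.
Step 8 — Reactive power: Q = Im(S) = -562.4 VAR.
Step 9 — Apparent power: |S| = 788.2 VA.
Step 10 — Power factor: PF = P/|S| = 0.7006 (leading).

(a) P = 552.2 W  (b) Q = -562.4 VAR  (c) S = 788.2 VA  (d) PF = 0.7006 (leading)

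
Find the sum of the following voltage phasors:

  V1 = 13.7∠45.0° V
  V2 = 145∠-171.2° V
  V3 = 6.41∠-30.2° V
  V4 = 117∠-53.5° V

Step 1 — Convert each phasor to rectangular form:
  V1 = 13.7·(cos(45.0°) + j·sin(45.0°)) = 9.687 + j9.687 V
  V2 = 145·(cos(-171.2°) + j·sin(-171.2°)) = -143.3 - j22.18 V
  V3 = 6.41·(cos(-30.2°) + j·sin(-30.2°)) = 5.54 - j3.224 V
  V4 = 117·(cos(-53.5°) + j·sin(-53.5°)) = 69.59 - j94.05 V
Step 2 — Sum components: V_total = -58.47 - j109.8 V.
Step 3 — Convert to polar: |V_total| = 124.4 V, ∠V_total = -118.0°.

V_total = 124.4∠-118.0° V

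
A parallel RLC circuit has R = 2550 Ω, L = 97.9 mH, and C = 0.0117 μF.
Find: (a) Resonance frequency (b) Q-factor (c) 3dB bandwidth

Step 1 — Resonance: ω₀ = 1/√(LC) = 1/√(0.0979·1.17e-08) = 2.955e+04 rad/s.
Step 2 — f₀ = ω₀/(2π) = 4703 Hz.
Step 3 — Parallel Q: Q = R/(ω₀L) = 2550/(2.955e+04·0.0979) = 0.8815.
Step 4 — Bandwidth: Δω = ω₀/Q = 3.352e+04 rad/s; BW = Δω/(2π) = 5335 Hz.

(a) f₀ = 4703 Hz  (b) Q = 0.8815  (c) BW = 5335 Hz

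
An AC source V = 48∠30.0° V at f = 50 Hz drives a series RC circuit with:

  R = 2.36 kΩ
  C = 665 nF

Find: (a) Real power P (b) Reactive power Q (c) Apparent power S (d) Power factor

Step 1 — Angular frequency: ω = 2π·f = 2π·50 = 314.2 rad/s.
Step 2 — Component impedances:
  R: Z = R = 2360 Ω
  C: Z = 1/(jωC) = -j/(ω·C) = 0 - j4787 Ω
Step 3 — Series combination: Z_total = R + C = 2360 - j4787 Ω = 5337∠-63.8° Ω.
Step 4 — Source phasor: V = 48∠30.0° V = 41.57 + j24 V.
Step 5 — Current: I = V / Z = -0.000589 + j0.008975 A = 0.008994∠93.8° A.
Step 6 — Complex power: S = V·I* = 0.1909 - j0.3872 VA.
Step 7 — Real power: P = Re(S) = 0.1909 W.
Step 8 — Reactive power: Q = Im(S) = -0.3872 VAR.
Step 9 — Apparent power: |S| = 0.4317 VA.
Step 10 — Power factor: PF = P/|S| = 0.4422 (leading).

(a) P = 0.1909 W  (b) Q = -0.3872 VAR  (c) S = 0.4317 VA  (d) PF = 0.4422 (leading)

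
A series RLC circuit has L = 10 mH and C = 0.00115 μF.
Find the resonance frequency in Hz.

Step 1 — Resonance condition Im(Z)=0 gives ω₀ = 1/√(LC).
Step 2 — ω₀ = 1/√(0.01·1.15e-09) = 2.949e+05 rad/s.
Step 3 — f₀ = ω₀/(2π) = 4.693e+04 Hz.

f₀ = 4.693e+04 Hz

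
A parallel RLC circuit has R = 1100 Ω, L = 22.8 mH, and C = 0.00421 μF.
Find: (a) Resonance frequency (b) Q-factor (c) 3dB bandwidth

Step 1 — Resonance: ω₀ = 1/√(LC) = 1/√(0.0228·4.21e-09) = 1.021e+05 rad/s.
Step 2 — f₀ = ω₀/(2π) = 1.624e+04 Hz.
Step 3 — Parallel Q: Q = R/(ω₀L) = 1100/(1.021e+05·0.0228) = 0.4727.
Step 4 — Bandwidth: Δω = ω₀/Q = 2.159e+05 rad/s; BW = Δω/(2π) = 3.437e+04 Hz.

(a) f₀ = 1.624e+04 Hz  (b) Q = 0.4727  (c) BW = 3.437e+04 Hz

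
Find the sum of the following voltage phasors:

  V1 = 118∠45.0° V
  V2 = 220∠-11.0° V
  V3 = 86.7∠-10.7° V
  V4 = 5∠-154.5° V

Step 1 — Convert each phasor to rectangular form:
  V1 = 118·(cos(45.0°) + j·sin(45.0°)) = 83.44 + j83.44 V
  V2 = 220·(cos(-11.0°) + j·sin(-11.0°)) = 216 - j41.98 V
  V3 = 86.7·(cos(-10.7°) + j·sin(-10.7°)) = 85.19 - j16.1 V
  V4 = 5·(cos(-154.5°) + j·sin(-154.5°)) = -4.513 - j2.153 V
Step 2 — Sum components: V_total = 380.1 + j23.21 V.
Step 3 — Convert to polar: |V_total| = 380.8 V, ∠V_total = 3.5°.

V_total = 380.8∠3.5° V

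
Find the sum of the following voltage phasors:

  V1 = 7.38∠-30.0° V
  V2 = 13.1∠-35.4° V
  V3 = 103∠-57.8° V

Step 1 — Convert each phasor to rectangular form:
  V1 = 7.38·(cos(-30.0°) + j·sin(-30.0°)) = 6.391 - j3.69 V
  V2 = 13.1·(cos(-35.4°) + j·sin(-35.4°)) = 10.68 - j7.589 V
  V3 = 103·(cos(-57.8°) + j·sin(-57.8°)) = 54.89 - j87.16 V
Step 2 — Sum components: V_total = 71.96 - j98.44 V.
Step 3 — Convert to polar: |V_total| = 121.9 V, ∠V_total = -53.8°.

V_total = 121.9∠-53.8° V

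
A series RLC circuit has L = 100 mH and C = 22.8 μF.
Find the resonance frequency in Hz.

Step 1 — Resonance condition Im(Z)=0 gives ω₀ = 1/√(LC).
Step 2 — ω₀ = 1/√(0.1·2.28e-05) = 662.3 rad/s.
Step 3 — f₀ = ω₀/(2π) = 105.4 Hz.

f₀ = 105.4 Hz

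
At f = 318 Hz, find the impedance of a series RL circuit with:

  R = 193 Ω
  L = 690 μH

Step 1 — Angular frequency: ω = 2π·f = 2π·318 = 1998 rad/s.
Step 2 — Component impedances:
  R: Z = R = 193 Ω
  L: Z = jωL = j·1998·0.00069 = 0 + j1.379 Ω
Step 3 — Series combination: Z_total = R + L = 193 + j1.379 Ω = 193∠0.4° Ω.

Z = 193 + j1.379 Ω = 193∠0.4° Ω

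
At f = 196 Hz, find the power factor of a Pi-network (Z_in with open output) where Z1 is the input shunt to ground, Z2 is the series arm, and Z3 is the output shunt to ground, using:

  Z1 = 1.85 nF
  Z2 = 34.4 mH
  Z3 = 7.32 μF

Step 1 — Angular frequency: ω = 2π·f = 2π·196 = 1232 rad/s.
Step 2 — Component impedances:
  Z1: Z = 1/(jωC) = -j/(ω·C) = 0 - j4.389e+05 Ω
  Z2: Z = jωL = j·1232·0.0344 = 0 + j42.36 Ω
  Z3: Z = 1/(jωC) = -j/(ω·C) = 0 - j110.9 Ω
Step 3 — With open output, the series arm Z2 and the output shunt Z3 appear in series to ground: Z2 + Z3 = 0 - j68.57 Ω.
Step 4 — Parallel with input shunt Z1: Z_in = Z1 || (Z2 + Z3) = 0 - j68.56 Ω = 68.56∠-90.0° Ω.
Step 5 — Power factor: PF = cos(φ) = Re(Z)/|Z| = 0/68.56 = 0.
Step 6 — Type: Im(Z) = -68.56 ⇒ leading (phase φ = -90.0°).

PF = 0 (leading, φ = -90.0°)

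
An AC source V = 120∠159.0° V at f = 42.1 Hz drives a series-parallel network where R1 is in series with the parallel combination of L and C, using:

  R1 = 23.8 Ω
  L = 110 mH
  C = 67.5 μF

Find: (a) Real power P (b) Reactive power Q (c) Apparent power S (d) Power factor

Step 1 — Angular frequency: ω = 2π·f = 2π·42.1 = 264.5 rad/s.
Step 2 — Component impedances:
  R1: Z = R = 23.8 Ω
  L: Z = jωL = j·264.5·0.11 = 0 + j29.1 Ω
  C: Z = 1/(jωC) = -j/(ω·C) = 0 - j56.01 Ω
Step 3 — Parallel branch: L || C = 1/(1/L + 1/C) = 0 + j60.56 Ω.
Step 4 — Series with R1: Z_total = R1 + (L || C) = 23.8 + j60.56 Ω = 65.07∠68.5° Ω.
Step 5 — Source phasor: V = 120∠159.0° V = -112 + j43 V.
Step 6 — Current: I = V / Z = -0.01462 + j1.844 A = 1.844∠90.5° A.
Step 7 — Complex power: S = V·I* = 80.94 + j206 VA.
Step 8 — Real power: P = Re(S) = 80.94 W.
Step 9 — Reactive power: Q = Im(S) = 206 VAR.
Step 10 — Apparent power: |S| = 221.3 VA.
Step 11 — Power factor: PF = P/|S| = 0.3658 (lagging).

(a) P = 80.94 W  (b) Q = 206 VAR  (c) S = 221.3 VA  (d) PF = 0.3658 (lagging)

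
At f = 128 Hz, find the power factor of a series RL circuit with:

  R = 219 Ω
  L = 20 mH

Step 1 — Angular frequency: ω = 2π·f = 2π·128 = 804.2 rad/s.
Step 2 — Component impedances:
  R: Z = R = 219 Ω
  L: Z = jωL = j·804.2·0.02 = 0 + j16.08 Ω
Step 3 — Series combination: Z_total = R + L = 219 + j16.08 Ω = 219.6∠4.2° Ω.
Step 4 — Power factor: PF = cos(φ) = Re(Z)/|Z| = 219/219.6 = 0.9973.
Step 5 — Type: Im(Z) = 16.08 ⇒ lagging (phase φ = 4.2°).

PF = 0.9973 (lagging, φ = 4.2°)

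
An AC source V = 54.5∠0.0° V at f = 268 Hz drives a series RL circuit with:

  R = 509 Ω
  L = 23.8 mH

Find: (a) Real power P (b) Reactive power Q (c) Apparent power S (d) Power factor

Step 1 — Angular frequency: ω = 2π·f = 2π·268 = 1684 rad/s.
Step 2 — Component impedances:
  R: Z = R = 509 Ω
  L: Z = jωL = j·1684·0.0238 = 0 + j40.08 Ω
Step 3 — Series combination: Z_total = R + L = 509 + j40.08 Ω = 510.6∠4.5° Ω.
Step 4 — Source phasor: V = 54.5∠0.0° V = 54.5 V.
Step 5 — Current: I = V / Z = 0.1064 - j0.008379 A = 0.1067∠-4.5° A.
Step 6 — Complex power: S = V·I* = 5.8 + j0.4566 VA.
Step 7 — Real power: P = Re(S) = 5.8 W.
Step 8 — Reactive power: Q = Im(S) = 0.4566 VAR.
Step 9 — Apparent power: |S| = 5.817 VA.
Step 10 — Power factor: PF = P/|S| = 0.9969 (lagging).

(a) P = 5.8 W  (b) Q = 0.4566 VAR  (c) S = 5.817 VA  (d) PF = 0.9969 (lagging)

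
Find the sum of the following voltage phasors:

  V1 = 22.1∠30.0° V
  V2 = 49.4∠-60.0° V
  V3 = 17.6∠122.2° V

Step 1 — Convert each phasor to rectangular form:
  V1 = 22.1·(cos(30.0°) + j·sin(30.0°)) = 19.14 + j11.05 V
  V2 = 49.4·(cos(-60.0°) + j·sin(-60.0°)) = 24.7 - j42.78 V
  V3 = 17.6·(cos(122.2°) + j·sin(122.2°)) = -9.379 + j14.89 V
Step 2 — Sum components: V_total = 34.46 - j16.84 V.
Step 3 — Convert to polar: |V_total| = 38.35 V, ∠V_total = -26.0°.

V_total = 38.35∠-26.0° V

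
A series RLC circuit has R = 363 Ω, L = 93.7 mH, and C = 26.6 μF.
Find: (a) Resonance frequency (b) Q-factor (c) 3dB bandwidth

Step 1 — Resonance: ω₀ = 1/√(LC) = 1/√(0.0937·2.66e-05) = 633.4 rad/s.
Step 2 — f₀ = ω₀/(2π) = 100.8 Hz.
Step 3 — Series Q: Q = ω₀L/R = 633.4·0.0937/363 = 0.1635.
Step 4 — Bandwidth: Δω = ω₀/Q = 3874 rad/s; BW = Δω/(2π) = 616.6 Hz.

(a) f₀ = 100.8 Hz  (b) Q = 0.1635  (c) BW = 616.6 Hz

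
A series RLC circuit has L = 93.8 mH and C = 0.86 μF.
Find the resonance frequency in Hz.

Step 1 — Resonance condition Im(Z)=0 gives ω₀ = 1/√(LC).
Step 2 — ω₀ = 1/√(0.0938·8.6e-07) = 3521 rad/s.
Step 3 — f₀ = ω₀/(2π) = 560.4 Hz.

f₀ = 560.4 Hz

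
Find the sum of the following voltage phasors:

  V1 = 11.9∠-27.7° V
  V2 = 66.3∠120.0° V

Step 1 — Convert each phasor to rectangular form:
  V1 = 11.9·(cos(-27.7°) + j·sin(-27.7°)) = 10.54 - j5.532 V
  V2 = 66.3·(cos(120.0°) + j·sin(120.0°)) = -33.15 + j57.42 V
Step 2 — Sum components: V_total = -22.61 + j51.89 V.
Step 3 — Convert to polar: |V_total| = 56.6 V, ∠V_total = 113.5°.

V_total = 56.6∠113.5° V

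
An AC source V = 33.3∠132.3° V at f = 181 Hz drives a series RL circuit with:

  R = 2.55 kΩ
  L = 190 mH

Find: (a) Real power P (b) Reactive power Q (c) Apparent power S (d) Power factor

Step 1 — Angular frequency: ω = 2π·f = 2π·181 = 1137 rad/s.
Step 2 — Component impedances:
  R: Z = R = 2550 Ω
  L: Z = jωL = j·1137·0.19 = 0 + j216.1 Ω
Step 3 — Series combination: Z_total = R + L = 2550 + j216.1 Ω = 2559∠4.8° Ω.
Step 4 — Source phasor: V = 33.3∠132.3° V = -22.41 + j24.63 V.
Step 5 — Current: I = V / Z = -0.007913 + j0.01033 A = 0.01301∠127.5° A.
Step 6 — Complex power: S = V·I* = 0.4318 + j0.03659 VA.
Step 7 — Real power: P = Re(S) = 0.4318 W.
Step 8 — Reactive power: Q = Im(S) = 0.03659 VAR.
Step 9 — Apparent power: |S| = 0.4333 VA.
Step 10 — Power factor: PF = P/|S| = 0.9964 (lagging).

(a) P = 0.4318 W  (b) Q = 0.03659 VAR  (c) S = 0.4333 VA  (d) PF = 0.9964 (lagging)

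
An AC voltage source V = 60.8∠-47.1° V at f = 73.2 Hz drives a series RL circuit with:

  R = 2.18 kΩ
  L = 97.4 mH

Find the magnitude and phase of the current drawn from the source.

Step 1 — Angular frequency: ω = 2π·f = 2π·73.2 = 459.9 rad/s.
Step 2 — Component impedances:
  R: Z = R = 2180 Ω
  L: Z = jωL = j·459.9·0.0974 = 0 + j44.8 Ω
Step 3 — Series combination: Z_total = R + L = 2180 + j44.8 Ω = 2180∠1.2° Ω.
Step 4 — Source phasor: V = 60.8∠-47.1° V = 41.39 - j44.54 V.
Step 5 — Ohm's law: I = V / Z_total = (41.39 - j44.54) / (2180 + j44.8) = 0.01856 - j0.02081 A.
Step 6 — Convert to polar: |I| = 0.02788 A, ∠I = -48.3°.

I = 0.02788∠-48.3° A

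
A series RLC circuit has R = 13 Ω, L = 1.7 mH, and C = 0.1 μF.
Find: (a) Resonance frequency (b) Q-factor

Step 1 — Resonance condition Im(Z)=0 gives ω₀ = 1/√(LC).
Step 2 — ω₀ = 1/√(0.0017·1e-07) = 7.67e+04 rad/s.
Step 3 — f₀ = ω₀/(2π) = 1.221e+04 Hz.
Step 4 — Series Q: Q = ω₀L/R = 7.67e+04·0.0017/13 = 10.03.

(a) f₀ = 1.221e+04 Hz  (b) Q = 10.03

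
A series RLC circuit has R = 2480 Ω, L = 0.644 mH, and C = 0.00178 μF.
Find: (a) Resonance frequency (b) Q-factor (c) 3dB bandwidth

Step 1 — Resonance: ω₀ = 1/√(LC) = 1/√(0.000644·1.78e-09) = 9.34e+05 rad/s.
Step 2 — f₀ = ω₀/(2π) = 1.487e+05 Hz.
Step 3 — Series Q: Q = ω₀L/R = 9.34e+05·0.000644/2480 = 0.2425.
Step 4 — Bandwidth: Δω = ω₀/Q = 3.851e+06 rad/s; BW = Δω/(2π) = 6.129e+05 Hz.

(a) f₀ = 1.487e+05 Hz  (b) Q = 0.2425  (c) BW = 6.129e+05 Hz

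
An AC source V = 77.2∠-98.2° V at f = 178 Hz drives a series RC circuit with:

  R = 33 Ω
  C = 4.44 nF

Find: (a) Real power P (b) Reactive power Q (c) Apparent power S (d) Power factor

Step 1 — Angular frequency: ω = 2π·f = 2π·178 = 1118 rad/s.
Step 2 — Component impedances:
  R: Z = R = 33 Ω
  C: Z = 1/(jωC) = -j/(ω·C) = 0 - j2.014e+05 Ω
Step 3 — Series combination: Z_total = R + C = 33 - j2.014e+05 Ω = 2.014e+05∠-90.0° Ω.
Step 4 — Source phasor: V = 77.2∠-98.2° V = -11.01 - j76.41 V.
Step 5 — Current: I = V / Z = 0.0003794 - j5.474e-05 A = 0.0003834∠-8.2° A.
Step 6 — Complex power: S = V·I* = 4.85e-06 - j0.02959 VA.
Step 7 — Real power: P = Re(S) = 4.85e-06 W.
Step 8 — Reactive power: Q = Im(S) = -0.02959 VAR.
Step 9 — Apparent power: |S| = 0.02959 VA.
Step 10 — Power factor: PF = P/|S| = 0.0001639 (leading).

(a) P = 4.85e-06 W  (b) Q = -0.02959 VAR  (c) S = 0.02959 VA  (d) PF = 0.0001639 (leading)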